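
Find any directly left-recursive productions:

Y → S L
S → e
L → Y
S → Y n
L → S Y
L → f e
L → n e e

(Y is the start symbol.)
Y → S L: starts with S
S → e: starts with e
L → Y: starts with Y
S → Y n: starts with Y
L → S Y: starts with S
L → f e: starts with f
L → n e e: starts with n

No direct left recursion found.

Answer: No direct left recursion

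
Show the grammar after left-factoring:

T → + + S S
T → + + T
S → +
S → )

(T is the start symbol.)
T → + + T'
T' → S S
T' → T
S → +
S → )

Left-factoring transforms A → αβ₁ | αβ₂ into A → αA' and A' → β₁ | β₂
(α is the longest common prefix among the alternatives). Repeat until
no nonterminal has two alternatives with a common prefix.

Round 1: T has alternatives sharing prefix '+ +'. Introduce T': T → + + T'
  Add: T' → S S
  Add: T' → T

No remaining common prefixes — done.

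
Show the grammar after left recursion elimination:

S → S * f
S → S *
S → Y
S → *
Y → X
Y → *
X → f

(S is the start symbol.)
S → Y S'
S → * S'
S' → * f S'
S' → * S'
S' → ε
Y → X
Y → *
X → f

S is directly left-recursive. The standard transformation for
  A → A α₁ | ... | A α_m | β₁ | ... | β_n
is
  A  → β₁ A' | ... | β_n A'
  A' → α₁ A' | ... | α_m A' | ε

S → Y becomes S → Y S'
S → * becomes S → * S'
S → S * f becomes S' → * f S'
S → S * becomes S' → * S'
Add S' → ε

Productions for other non-terminals are unchanged:
  Y → X
  Y → *
  X → f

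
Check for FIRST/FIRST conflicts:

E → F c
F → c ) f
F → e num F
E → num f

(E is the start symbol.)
A FIRST/FIRST conflict occurs when two productions N → α and N → β for the same non-terminal have FIRST(α) ∩ FIRST(β) ≠ ∅ (with ε ∈ FIRST of a nullable right-hand side, so two nullable alternatives also conflict).

FIRST sets of the non-terminals at (or reachable through a nullable prefix from) the front of some alternative:
  FIRST(F) = { 'c', 'e' }

Productions for E:
  E → F c: FIRST = { 'c', 'e' }
  E → num f: FIRST = { 'num' }
Productions for F:
  F → c ) f: FIRST = { 'c' }
  F → e num F: FIRST = { 'e' }

All alternatives of each non-terminal have pairwise disjoint FIRST sets.

Answer: No FIRST/FIRST conflicts.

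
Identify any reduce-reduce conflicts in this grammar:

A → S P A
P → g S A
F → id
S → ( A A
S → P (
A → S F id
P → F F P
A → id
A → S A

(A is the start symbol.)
A reduce-reduce conflict occurs when an LR(0) state has two complete items [A → α .] and [B → β .] — both call for a reduction, and with no lookahead the parser cannot choose between them.

Augment with A' → A and build the canonical LR(0) collection (I0 = CLOSURE({[A' → . A]}), then GOTO on every symbol after a dot until no new states appear). It has 22 states:
  I0: { [A → . S A], [A → . S F id], [A → . S P A], [A → . id], [A' → . A], [F → . id], [P → . F F P], [P → . g S A], [S → . ( A A], [S → . P (] }  — shift
  I1: { [A → . S A], [A → . S F id], [A → . S P A], [A → . id], [F → . id], [P → . F F P], [P → . g S A], [S → ( . A A], [S → . ( A A], [S → . P (] }  — shift
  I2: { [A' → A .] }  — accept
  I3: { [F → . id], [P → F . F P] }  — shift
  I4: { [S → P . (] }  — shift
  I5: { [A → . S A], [A → . S F id], [A → . S P A], [A → . id], [A → S . A], [A → S . F id], [A → S . P A], [F → . id], [P → . F F P], [P → . g S A], [S → . ( A A], [S → . P (] }  — shift
  I6: { [F → . id], [P → . F F P], [P → . g S A], [P → g . S A], [S → . ( A A], [S → . P (] }  — shift
  I7: { [A → id .], [F → id .] }  — 2 reduces
  I8: { [A → . S A], [A → . S F id], [A → . S P A], [A → . id], [F → . id], [P → . F F P], [P → . g S A], [P → g S . A], [S → . ( A A], [S → . P (] }  — shift
  I9: { [F → id .] }  — reduce
  I10: { [P → g S A .] }  — reduce
  I11: { [A → S A .] }  — reduce
  I12: { [A → S F . id], [F → . id], [P → F . F P] }  — shift
  I13: { [A → . S A], [A → . S F id], [A → . S P A], [A → . id], [A → S P . A], [F → . id], [P → . F F P], [P → . g S A], [S → . ( A A], [S → . P (], [S → P . (] }  — shift
  I14: { [A → . S A], [A → . S F id], [A → . S P A], [A → . id], [F → . id], [P → . F F P], [P → . g S A], [S → ( . A A], [S → . ( A A], [S → . P (], [S → P ( .] }  — shift, reduce
  I15: { [A → S P A .] }  — reduce
  I16: { [A → . S A], [A → . S F id], [A → . S P A], [A → . id], [F → . id], [P → . F F P], [P → . g S A], [S → ( A . A], [S → . ( A A], [S → . P (] }  — shift
  I17: { [S → ( A A .] }  — reduce
  I18: { [F → . id], [P → . F F P], [P → . g S A], [P → F F . P] }  — shift
  I19: { [A → S F id .], [F → id .] }  — 2 reduces
  I20: { [P → F F P .] }  — reduce
  I21: { [S → P ( .] }  — reduce

I7 contains complete items [A → id .], [F → id .] — reduce-reduce conflict.
I19 contains complete items [A → S F id .], [F → id .] — reduce-reduce conflict.

Answer: Yes — I7: [A → id .] vs [F → id .]; I19: [A → S F id .] vs [F → id .]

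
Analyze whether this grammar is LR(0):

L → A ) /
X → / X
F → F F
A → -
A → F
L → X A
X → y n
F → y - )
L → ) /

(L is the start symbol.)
Augment with L' → L and build the canonical LR(0) collection (I0 = CLOSURE({[L' → . L]}), then GOTO on every symbol after a dot until no new states appear). It has 20 states:
  I0: { [A → . -], [A → . F], [F → . F F], [F → . y - )], [L → . ) /], [L → . A ) /], [L → . X A], [L' → . L], [X → . / X], [X → . y n] }  — shift
  I1: { [L → ) . /] }  — shift
  I2: { [A → - .] }  — reduce
  I3: { [X → . / X], [X → . y n], [X → / . X] }  — shift
  I4: { [L → A . ) /] }  — shift
  I5: { [A → F .], [F → . F F], [F → . y - )], [F → F . F] }  — shift, reduce
  I6: { [L' → L .] }  — accept
  I7: { [A → . -], [A → . F], [F → . F F], [F → . y - )], [L → X . A] }  — shift
  I8: { [F → y . - )], [X → y . n] }  — shift
  I9: { [F → y - . )] }  — shift
  I10: { [X → y n .] }  — reduce
  I11: { [F → y - ) .] }  — reduce
  I12: { [L → X A .] }  — reduce
  I13: { [F → y . - )] }  — shift
  I14: { [F → . F F], [F → . y - )], [F → F . F], [F → F F .] }  — shift, reduce
  I15: { [L → A ) . /] }  — shift
  I16: { [L → A ) / .] }  — reduce
  I17: { [X → / X .] }  — reduce
  I18: { [X → y . n] }  — shift
  I19: { [L → ) / .] }  — reduce

Conflict in state I5:
  Shift-reduce conflict between [A → F .] and [F → . y - )]
So the grammar is NOT LR(0).

Answer: No. Shift-reduce conflict between [A → F .] and [F → . y - )]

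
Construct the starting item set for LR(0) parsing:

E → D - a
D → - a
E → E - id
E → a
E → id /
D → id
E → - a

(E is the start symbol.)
{ [D → . - a], [D → . id], [E → . - a], [E → . D - a], [E → . E - id], [E → . a], [E → . id /], [E' → . E] }

First, augment the grammar with E' → E
I₀ = CLOSURE({ [E' → . E] }):
  [E' → . E] has the dot before E: add [E → . D - a], [E → . E - id], [E → . a], [E → . id /], [E → . - a]
  [E → . D - a] has the dot before D: add [D → . - a], [D → . id]
No further items can be added.

I₀ = { [D → . - a], [D → . id], [E → . - a], [E → . D - a], [E → . E - id], [E → . a], [E → . id /], [E' → . E] }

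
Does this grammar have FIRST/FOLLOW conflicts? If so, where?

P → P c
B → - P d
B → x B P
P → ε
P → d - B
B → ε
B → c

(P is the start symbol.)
Yes. P → P c with FOLLOW(P) on { 'c', 'd' }; P → d '-' B with FOLLOW(P) on { 'd' }; B → c with FOLLOW(B) on { 'c' }

Nullable non-terminals: B, P.
FIRST sets used below: FIRST(P) = { 'c', 'd', ε }

B: nullable alternative(s) B → ε; FOLLOW(B) = { $, 'c', 'd' }
  B → - P d: FIRST \ {ε} = { '-' } — disjoint from FOLLOW(B)
  B → x B P: FIRST \ {ε} = { 'x' } — disjoint from FOLLOW(B)
  B → ε: FIRST \ {ε} = { } — this is the only nullable alternative, skip
  B → c: FIRST \ {ε} = { 'c' } — overlaps FOLLOW(B) on { 'c' }: CONFLICT

P: nullable alternative(s) P → ε; FOLLOW(P) = { $, 'c', 'd' }
  P → P c: FIRST \ {ε} = { 'c', 'd' } — overlaps FOLLOW(P) on { 'c', 'd' }: CONFLICT
  P → ε: FIRST \ {ε} = { } — this is the only nullable alternative, skip
  P → d - B: FIRST \ {ε} = { 'd' } — overlaps FOLLOW(P) on { 'd' }: CONFLICT

So the grammar has 3 FIRST/FOLLOW conflicts (marked CONFLICT above).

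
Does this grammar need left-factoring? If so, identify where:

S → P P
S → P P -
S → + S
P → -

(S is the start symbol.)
Left-factoring is needed when two productions for the same non-terminal
share a common prefix on the right-hand side.

Productions for S:
  S → P P
  S → P P -
  S → + S

Found common prefix 'P P' in productions for S

Answer: Yes, S has productions with common prefix 'P P'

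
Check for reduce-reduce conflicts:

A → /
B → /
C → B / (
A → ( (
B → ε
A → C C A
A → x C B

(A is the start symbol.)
Augment with A' → A and build the canonical LR(0) collection (I0 = CLOSURE({[A' → . A]}), then GOTO on every symbol after a dot until no new states appear). It has 15 states:
  I0: { [A → . ( (], [A → . /], [A → . C C A], [A → . x C B], [A' → . A], [B → . /], [B → .], [C → . B / (] }  — shift, reduce
  I1: { [A → ( . (] }  — shift
  I2: { [A → / .], [B → / .] }  — 2 reduces
  I3: { [A' → A .] }  — accept
  I4: { [C → B . / (] }  — shift
  I5: { [A → C . C A], [B → . /], [B → .], [C → . B / (] }  — shift, reduce
  I6: { [A → x . C B], [B → . /], [B → .], [C → . B / (] }  — shift, reduce
  I7: { [B → / .] }  — reduce
  I8: { [A → x C . B], [B → . /], [B → .] }  — shift, reduce
  I9: { [A → x C B .] }  — reduce
  I10: { [A → . ( (], [A → . /], [A → . C C A], [A → . x C B], [A → C C . A], [B → . /], [B → .], [C → . B / (] }  — shift, reduce
  I11: { [A → C C A .] }  — reduce
  I12: { [C → B / . (] }  — shift
  I13: { [C → B / ( .] }  — reduce
  I14: { [A → ( ( .] }  — reduce

I2 contains complete items [A → / .], [B → / .] — reduce-reduce conflict.

Answer: Yes — I2: [A → / .] vs [B → / .]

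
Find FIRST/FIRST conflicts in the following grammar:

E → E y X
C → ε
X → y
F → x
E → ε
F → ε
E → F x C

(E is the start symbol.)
A FIRST/FIRST conflict occurs when two productions N → α and N → β for the same non-terminal have FIRST(α) ∩ FIRST(β) ≠ ∅ (with ε ∈ FIRST of a nullable right-hand side, so two nullable alternatives also conflict).

FIRST sets of the non-terminals at (or reachable through a nullable prefix from) the front of some alternative:
  FIRST(E) = { 'x', 'y', ε }
  FIRST(F) = { 'x', ε }

Productions for E:
  E → E y X: FIRST = { 'x', 'y' }
  E → ε: FIRST = { ε }
  E → F x C: FIRST = { 'x' }
Productions for F:
  F → x: FIRST = { 'x' }
  F → ε: FIRST = { ε }
C, X have only one production, so no FIRST/FIRST conflict is possible there.

Conflict for E: E → E y X and E → F x C
  Overlap: { 'x' }

Answer: Yes. E → E y X / E → F x C on { 'x' }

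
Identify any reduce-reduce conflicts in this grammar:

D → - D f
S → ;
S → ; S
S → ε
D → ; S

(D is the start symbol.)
Yes — I4: [S → .] vs [S → ; .]

Augment with D' → D and build the canonical LR(0) collection (I0 = CLOSURE({[D' → . D]}), then GOTO on every symbol after a dot until no new states appear). It has 9 states:
  I0: { [D → . - D f], [D → . ; S], [D' → . D] }  — shift
  I1: { [D → - . D f], [D → . - D f], [D → . ; S] }  — shift
  I2: { [D → ; . S], [S → . ; S], [S → . ;], [S → .] }  — shift, reduce
  I3: { [D' → D .] }  — accept
  I4: { [S → . ; S], [S → . ;], [S → .], [S → ; . S], [S → ; .] }  — shift, 2 reduces
  I5: { [D → ; S .] }  — reduce
  I6: { [S → ; S .] }  — reduce
  I7: { [D → - D . f] }  — shift
  I8: { [D → - D f .] }  — reduce

I4 contains complete items [S → .], [S → ; .] — reduce-reduce conflict.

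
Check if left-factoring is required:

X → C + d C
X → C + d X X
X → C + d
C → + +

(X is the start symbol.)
Left-factoring is needed when two productions for the same non-terminal
share a common prefix on the right-hand side.

Productions for X:
  X → C + d C
  X → C + d X X
  X → C + d

Found common prefix 'C + d' in productions for X

Answer: Yes, X has productions with common prefix 'C + d'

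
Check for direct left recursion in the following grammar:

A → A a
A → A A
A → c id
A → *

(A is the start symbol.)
Yes, A is left-recursive

Direct left recursion occurs when N → N α for some non-terminal N (the right-hand side begins with the left-hand side itself).

A → A a: LEFT RECURSIVE (starts with A)
A → A A: LEFT RECURSIVE (starts with A)
A → c id: starts with c
A → *: starts with '*'

The grammar has direct left recursion on: A.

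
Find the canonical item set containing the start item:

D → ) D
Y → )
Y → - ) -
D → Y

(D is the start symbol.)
{ [D → . ) D], [D → . Y], [D' → . D], [Y → . )], [Y → . - ) -] }

First, augment the grammar with D' → D
I₀ = CLOSURE({ [D' → . D] }):
  [D' → . D] has the dot before D: add [D → . ) D], [D → . Y]
  [D → . Y] has the dot before Y: add [Y → . )], [Y → . - ) -]
No further items can be added.

I₀ = { [D → . ) D], [D → . Y], [D' → . D], [Y → . )], [Y → . - ) -] }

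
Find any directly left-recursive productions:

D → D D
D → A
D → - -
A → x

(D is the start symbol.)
Direct left recursion occurs when N → N α for some non-terminal N (the right-hand side begins with the left-hand side itself).

D → D D: LEFT RECURSIVE (starts with D)
D → A: starts with A
D → - -: starts with '-'
A → x: starts with x

The grammar has direct left recursion on: D.

Answer: Yes, D is left-recursive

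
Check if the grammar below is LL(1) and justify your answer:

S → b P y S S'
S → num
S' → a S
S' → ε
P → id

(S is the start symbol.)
No. Predict set conflict for S': { 'a' }

A grammar is LL(1) if for each non-terminal N with multiple productions, the predict sets of those productions are pairwise disjoint, where PREDICT(N → α) = (FIRST(α) \ {ε}) ∪ (FOLLOW(N) if α ⇒* ε).

Relevant sets:
  FOLLOW(S') = { $, 'a' }

For S:
  PREDICT(S → b P y S S') = { 'b' }
  PREDICT(S → num) = { 'num' }
For S':
  PREDICT(S' → a S) = { 'a' }
  PREDICT(S' → ε) = { $, 'a' }
P has a single production, so nothing to check there.

Conflict found: Predict set conflict for S': { 'a' }
The grammar is NOT LL(1).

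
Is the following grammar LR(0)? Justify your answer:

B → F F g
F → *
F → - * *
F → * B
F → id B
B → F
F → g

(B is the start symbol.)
No. Shift-reduce conflict between [F → * .] and [F → . *]

A grammar is LR(0) if no state in the canonical LR(0) collection has:
  - both a shift item (dot before a terminal) and a complete item (shift-reduce conflict), or
  - two or more complete items (reduce-reduce conflict; the accept item [B' → B .] counts as a complete item here).

Augment with B' → B and build the canonical LR(0) collection (I0 = CLOSURE({[B' → . B]}), then GOTO on every symbol after a dot until no new states appear). It has 13 states:
  I0: { [B → . F F g], [B → . F], [B' → . B], [F → . * B], [F → . *], [F → . - * *], [F → . g], [F → . id B] }  — shift
  I1: { [B → . F F g], [B → . F], [F → * . B], [F → * .], [F → . * B], [F → . *], [F → . - * *], [F → . g], [F → . id B] }  — shift, reduce
  I2: { [F → - . * *] }  — shift
  I3: { [B' → B .] }  — accept
  I4: { [B → F . F g], [B → F .], [F → . * B], [F → . *], [F → . - * *], [F → . g], [F → . id B] }  — shift, reduce
  I5: { [F → g .] }  — reduce
  I6: { [B → . F F g], [B → . F], [F → . * B], [F → . *], [F → . - * *], [F → . g], [F → . id B], [F → id . B] }  — shift
  I7: { [F → id B .] }  — reduce
  I8: { [B → F F . g] }  — shift
  I9: { [B → F F g .] }  — reduce
  I10: { [F → - * . *] }  — shift
  I11: { [F → - * * .] }  — reduce
  I12: { [F → * B .] }  — reduce

Conflict in state I1:
  Shift-reduce conflict between [F → * .] and [F → . *]
So the grammar is NOT LR(0).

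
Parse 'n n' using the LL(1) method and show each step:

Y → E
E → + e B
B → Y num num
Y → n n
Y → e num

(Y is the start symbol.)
Stack is shown with the top on the left.

Stack  Input  Action
--------------------
Y $    n n $  output Y → n n
n n $  n n $  match 'n'
n $    n $    match 'n'
$      $      accept

The string is accepted.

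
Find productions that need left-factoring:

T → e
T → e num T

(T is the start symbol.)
Left-factoring is needed when two productions for the same non-terminal
share a common prefix on the right-hand side.

Productions for T:
  T → e
  T → e num T

Found common prefix 'e' in productions for T

Answer: Yes, T has productions with common prefix 'e'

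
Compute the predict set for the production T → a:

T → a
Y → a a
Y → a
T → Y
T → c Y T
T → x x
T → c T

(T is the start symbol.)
PREDICT(T → a) = (FIRST(RHS) \ {ε}) ∪ (FOLLOW(T) if ε ∈ FIRST(RHS), i.e. RHS ⇒* ε)
FIRST(a) = { 'a' }
ε ∉ FIRST(a), so FOLLOW(T) is not added.
PREDICT(T → a) = { 'a' }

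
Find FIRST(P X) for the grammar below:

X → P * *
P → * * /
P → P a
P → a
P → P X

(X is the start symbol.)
FIRST sets of the non-terminals involved (from the grammar, by fixed-point iteration):
  FIRST(P) = { '*', 'a' }

To compute FIRST(P X), process the symbols left to right:
Symbol P is a non-terminal. Add FIRST(P) \ {ε} = { '*', 'a' }
P is not nullable (ε ∉ FIRST(P)), so stop here.
FIRST(P X) = { '*', 'a' }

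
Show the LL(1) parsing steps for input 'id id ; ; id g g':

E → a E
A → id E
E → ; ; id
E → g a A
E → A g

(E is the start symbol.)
LL(1) parsing maintains a stack (initially the start symbol over $) and the input. At each step: if the stack top is a terminal, match it against the current input token; if it is a non-terminal N, replace it with the RHS of M[N, lookahead] (the unique production whose predict set contains the lookahead).

Stack is shown with the top on the left.

Stack         Input               Action
----------------------------------------
E $           id id ; ; id g g $  output E → A g
A g $         id id ; ; id g g $  output A → id E
id E g $      id id ; ; id g g $  match 'id'
E g $         id ; ; id g g $     output E → A g
A g g $       id ; ; id g g $     output A → id E
id E g g $    id ; ; id g g $     match 'id'
E g g $       ; ; id g g $        output E → ; ; id
; ; id g g $  ; ; id g g $        match ';'
; id g g $    ; id g g $          match ';'
id g g $      id g g $            match 'id'
g g $         g g $               match 'g'
g $           g $                 match 'g'
$             $                   accept

The string is accepted.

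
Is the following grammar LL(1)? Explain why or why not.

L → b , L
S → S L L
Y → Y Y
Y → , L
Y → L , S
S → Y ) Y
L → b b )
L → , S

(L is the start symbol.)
A grammar is LL(1) if for each non-terminal N with multiple productions, the predict sets of those productions are pairwise disjoint, where PREDICT(N → α) = (FIRST(α) \ {ε}) ∪ (FOLLOW(N) if α ⇒* ε).

Relevant sets:
  FIRST(S) = { ',', 'b' }
  FIRST(Y) = { ',', 'b' }
  FIRST(L) = { ',', 'b' }

For L:
  PREDICT(L → b ',' L) = { 'b' }
  PREDICT(L → b b ')') = { 'b' }
  PREDICT(L → ',' S) = { ',' }
For S:
  PREDICT(S → S L L) = { ',', 'b' }
  PREDICT(S → Y ')' Y) = { ',', 'b' }
For Y:
  PREDICT(Y → Y Y) = { ',', 'b' }
  PREDICT(Y → ',' L) = { ',' }
  PREDICT(Y → L ',' S) = { ',', 'b' }

Conflict found: Predict set conflict for L: { 'b' }
The grammar is NOT LL(1).

Answer: No. Predict set conflict for L: { 'b' }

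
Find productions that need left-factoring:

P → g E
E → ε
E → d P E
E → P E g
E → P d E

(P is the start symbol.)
Left-factoring is needed when two productions for the same non-terminal
share a common prefix on the right-hand side.

Productions for E:
  E → ε
  E → d P E
  E → P E g
  E → P d E

Found common prefix 'P' in productions for E

Answer: Yes, E has productions with common prefix 'P'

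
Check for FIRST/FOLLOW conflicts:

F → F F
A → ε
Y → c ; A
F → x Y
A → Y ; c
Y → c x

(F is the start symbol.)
No FIRST/FOLLOW conflicts.

Nullable non-terminals: A.
FIRST sets used below: FIRST(Y) = { 'c' }

A: nullable alternative(s) A → ε; FOLLOW(A) = { $, ';', 'x' }
  A → ε: FIRST \ {ε} = { } — this is the only nullable alternative, skip
  A → Y ; c: FIRST \ {ε} = { 'c' } — disjoint from FOLLOW(A)

F, Y have no nullable alternative, so no FIRST/FOLLOW check is needed there.

No FIRST/FOLLOW conflicts found.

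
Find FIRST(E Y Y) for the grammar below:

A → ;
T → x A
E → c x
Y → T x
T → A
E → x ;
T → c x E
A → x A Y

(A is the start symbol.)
{ 'c', 'x' }

FIRST sets of the non-terminals involved (from the grammar, by fixed-point iteration):
  FIRST(E) = { 'c', 'x' }

To compute FIRST(E Y Y), process the symbols left to right:
Symbol E is a non-terminal. Add FIRST(E) \ {ε} = { 'c', 'x' }
E is not nullable (ε ∉ FIRST(E)), so stop here.
FIRST(E Y Y) = { 'c', 'x' }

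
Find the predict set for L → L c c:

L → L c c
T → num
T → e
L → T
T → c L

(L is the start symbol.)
{ 'c', 'e', 'num' }

PREDICT(L → L c c) = (FIRST(RHS) \ {ε}) ∪ (FOLLOW(L) if ε ∈ FIRST(RHS), i.e. RHS ⇒* ε)
FIRST(L) = { 'c', 'e', 'num' }
FIRST(L c c) = { 'c', 'e', 'num' }
ε ∉ FIRST(L c c), so FOLLOW(L) is not added.
PREDICT(L → L c c) = { 'c', 'e', 'num' }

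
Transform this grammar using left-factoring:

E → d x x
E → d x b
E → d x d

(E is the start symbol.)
Left-factoring transforms A → αβ₁ | αβ₂ into A → αA' and A' → β₁ | β₂
(α is the longest common prefix among the alternatives). Repeat until
no nonterminal has two alternatives with a common prefix.

Round 1: E has alternatives sharing prefix 'd x'. Introduce E': E → d x E'
  Add: E' → x
  Add: E' → b
  Add: E' → d

No remaining common prefixes — done.

Resulting grammar:
E → d x E'
E' → x
E' → b
E' → d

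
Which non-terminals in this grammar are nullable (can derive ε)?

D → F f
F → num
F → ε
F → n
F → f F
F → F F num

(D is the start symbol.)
A non-terminal is nullable if it can derive ε (the empty string): either it has an ε-production, or it has a production whose right-hand side consists entirely of nullable non-terminals.

ε-productions: F → ε
So F is immediately nullable.
No further non-terminal can be added: every production for the remaining non-terminals contains a terminal or a non-nullable non-terminal.
Nullable = { 'F' }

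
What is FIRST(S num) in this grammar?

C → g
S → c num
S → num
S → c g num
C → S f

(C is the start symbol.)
FIRST sets of the non-terminals involved (from the grammar, by fixed-point iteration):
  FIRST(S) = { 'c', 'num' }

To compute FIRST(S num), process the symbols left to right:
Symbol S is a non-terminal. Add FIRST(S) \ {ε} = { 'c', 'num' }
S is not nullable (ε ∉ FIRST(S)), so stop here.
FIRST(S num) = { 'c', 'num' }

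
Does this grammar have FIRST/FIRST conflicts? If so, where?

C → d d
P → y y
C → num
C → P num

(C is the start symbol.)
A FIRST/FIRST conflict occurs when two productions N → α and N → β for the same non-terminal have FIRST(α) ∩ FIRST(β) ≠ ∅ (with ε ∈ FIRST of a nullable right-hand side, so two nullable alternatives also conflict).

FIRST sets of the non-terminals at (or reachable through a nullable prefix from) the front of some alternative:
  FIRST(P) = { 'y' }

Productions for C:
  C → d d: FIRST = { 'd' }
  C → num: FIRST = { 'num' }
  C → P num: FIRST = { 'y' }
P has only one production, so no FIRST/FIRST conflict is possible there.

All alternatives of each non-terminal have pairwise disjoint FIRST sets.

Answer: No FIRST/FIRST conflicts.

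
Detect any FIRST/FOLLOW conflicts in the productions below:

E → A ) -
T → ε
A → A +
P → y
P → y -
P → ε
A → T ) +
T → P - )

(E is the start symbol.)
A FIRST/FOLLOW conflict occurs when a non-terminal N has a nullable alternative N → β (β ⇒* ε) and another alternative N → α with FIRST(α) ∩ FOLLOW(N) ≠ ∅: on such a lookahead the parser cannot decide between expanding α and letting N vanish via β.

Nullable non-terminals: P, T.
FIRST sets used below: FIRST(P) = { 'y', ε }

P: nullable alternative(s) P → ε; FOLLOW(P) = { '-' }
  P → y: FIRST \ {ε} = { 'y' } — disjoint from FOLLOW(P)
  P → y -: FIRST \ {ε} = { 'y' } — disjoint from FOLLOW(P)
  P → ε: FIRST \ {ε} = { } — this is the only nullable alternative, skip

T: nullable alternative(s) T → ε; FOLLOW(T) = { ')' }
  T → ε: FIRST \ {ε} = { } — this is the only nullable alternative, skip
  T → P - ): FIRST \ {ε} = { '-', 'y' } — disjoint from FOLLOW(T)

A, E have no nullable alternative, so no FIRST/FOLLOW check is needed there.

No FIRST/FOLLOW conflicts found.

Answer: No FIRST/FOLLOW conflicts.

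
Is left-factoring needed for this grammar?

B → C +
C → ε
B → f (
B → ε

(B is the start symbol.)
Left-factoring is needed when two productions for the same non-terminal
share a common prefix on the right-hand side.

Productions for B:
  B → C +
  B → f (
  B → ε

No common prefixes found.

Answer: No, left-factoring is not needed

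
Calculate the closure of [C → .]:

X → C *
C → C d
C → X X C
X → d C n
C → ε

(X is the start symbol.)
To compute CLOSURE, for each item [A → α.Bβ] where B is a non-terminal, add [B → .γ] for all productions B → γ; repeat for the newly added items until nothing changes.

Start with: [C → .]
The dot is at the end, so nothing is added.

CLOSURE = { [C → .] }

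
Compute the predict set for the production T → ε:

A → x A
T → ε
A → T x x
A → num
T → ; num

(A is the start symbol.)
{ 'x' }

PREDICT(T → ε) = (FIRST(RHS) \ {ε}) ∪ (FOLLOW(T) if ε ∈ FIRST(RHS), i.e. RHS ⇒* ε)
The right-hand side is ε (FIRST(ε) = { ε }), so the predict set is FOLLOW(T) = { 'x' }
PREDICT(T → ε) = { 'x' }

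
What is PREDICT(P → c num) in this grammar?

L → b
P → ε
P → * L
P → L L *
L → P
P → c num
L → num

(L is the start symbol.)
PREDICT(P → c num) = (FIRST(RHS) \ {ε}) ∪ (FOLLOW(P) if ε ∈ FIRST(RHS), i.e. RHS ⇒* ε)
FIRST(c num) = { 'c' }
ε ∉ FIRST(c num), so FOLLOW(P) is not added.
PREDICT(P → c num) = { 'c' }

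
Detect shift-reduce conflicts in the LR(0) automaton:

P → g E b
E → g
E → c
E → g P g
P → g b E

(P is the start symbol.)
Yes — I6: [E → g .] vs [P → . g E b]

Augment with P' → P and build the canonical LR(0) collection (I0 = CLOSURE({[P' → . P]}), then GOTO on every symbol after a dot until no new states appear). It has 11 states:
  I0: { [P → . g E b], [P → . g b E], [P' → . P] }  — shift
  I1: { [P' → P .] }  — accept
  I2: { [E → . c], [E → . g P g], [E → . g], [P → g . E b], [P → g . b E] }  — shift
  I3: { [P → g E . b] }  — shift
  I4: { [E → . c], [E → . g P g], [E → . g], [P → g b . E] }  — shift
  I5: { [E → c .] }  — reduce
  I6: { [E → g . P g], [E → g .], [P → . g E b], [P → . g b E] }  — shift, reduce
  I7: { [E → g P . g] }  — shift
  I8: { [E → g P g .] }  — reduce
  I9: { [P → g b E .] }  — reduce
  I10: { [P → g E b .] }  — reduce

I6 contains reduce item [E → g .] and shift items [P → . g E b], [P → . g b E] — shift-reduce conflict.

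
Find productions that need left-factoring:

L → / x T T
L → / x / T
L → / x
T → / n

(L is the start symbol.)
Yes, L has productions with common prefix '/ x'

Left-factoring is needed when two productions for the same non-terminal
share a common prefix on the right-hand side.

Productions for L:
  L → / x T T
  L → / x / T
  L → / x

Found common prefix '/ x' in productions for L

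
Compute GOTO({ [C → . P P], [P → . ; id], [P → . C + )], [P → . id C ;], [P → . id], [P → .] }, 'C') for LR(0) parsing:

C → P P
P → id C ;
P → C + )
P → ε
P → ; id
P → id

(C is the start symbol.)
GOTO(I, 'C') = CLOSURE({ [A → αX.β] : [A → α.Xβ] ∈ I, X = 'C' })

Items with dot before 'C', with the dot advanced:
  [P → . C + )] → [P → C . + )]
Closure adds nothing (no advanced item has the dot before a non-terminal).

GOTO = { [P → C . + )] }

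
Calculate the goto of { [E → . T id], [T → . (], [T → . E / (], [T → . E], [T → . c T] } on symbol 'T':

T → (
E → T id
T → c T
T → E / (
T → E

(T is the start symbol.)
{ [E → T . id] }

GOTO(I, 'T') = CLOSURE({ [A → αX.β] : [A → α.Xβ] ∈ I, X = 'T' })

Items with dot before 'T', with the dot advanced:
  [E → . T id] → [E → T . id]
Closure adds nothing (no advanced item has the dot before a non-terminal).

GOTO = { [E → T . id] }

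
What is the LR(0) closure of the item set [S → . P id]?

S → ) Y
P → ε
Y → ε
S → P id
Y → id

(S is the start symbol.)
Start with: [S → . P id]
  [S → . P id] has the dot before P: add [P → .]
No further items can be added.

CLOSURE = { [P → .], [S → . P id] }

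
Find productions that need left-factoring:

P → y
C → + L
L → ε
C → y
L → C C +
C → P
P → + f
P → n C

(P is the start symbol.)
No, left-factoring is not needed

Left-factoring is needed when two productions for the same non-terminal
share a common prefix on the right-hand side.

Productions for P:
  P → y
  P → + f
  P → n C
Productions for C:
  C → + L
  C → y
  C → P
Productions for L:
  L → ε
  L → C C +

No common prefixes found.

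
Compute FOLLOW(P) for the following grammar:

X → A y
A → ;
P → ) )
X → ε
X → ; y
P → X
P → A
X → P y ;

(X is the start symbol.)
{ 'y' }

To compute FOLLOW(P), find every occurrence of P on a right-hand side N → α P β: add FIRST(β) \ {ε}, and if β is empty or nullable also add FOLLOW(N). Iterate to a fixed point.

In X → P y ;: P is followed by y ';', add FIRST(y ';') \ {ε} = { 'y' }

Taking the union: FOLLOW(P) = { 'y' }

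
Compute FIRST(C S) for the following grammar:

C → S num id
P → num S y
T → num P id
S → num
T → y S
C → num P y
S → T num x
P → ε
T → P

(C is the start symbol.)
{ 'num', 'y' }

FIRST sets of the non-terminals involved (from the grammar, by fixed-point iteration):
  FIRST(C) = { 'num', 'y' }

To compute FIRST(C S), process the symbols left to right:
Symbol C is a non-terminal. Add FIRST(C) \ {ε} = { 'num', 'y' }
C is not nullable (ε ∉ FIRST(C)), so stop here.
FIRST(C S) = { 'num', 'y' }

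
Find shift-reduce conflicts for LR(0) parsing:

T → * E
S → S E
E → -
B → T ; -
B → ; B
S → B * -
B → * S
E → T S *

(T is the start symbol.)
A shift-reduce conflict occurs when an LR(0) state has both:
  - a complete (reduce) item [A → α .] (dot at the end), and
  - a shift item [B → β . c γ] (dot before a terminal).

Augment with T' → T and build the canonical LR(0) collection (I0 = CLOSURE({[T' → . T]}), then GOTO on every symbol after a dot until no new states appear). It has 21 states:
  I0: { [T → . * E], [T' → . T] }  — shift
  I1: { [E → . -], [E → . T S *], [T → * . E], [T → . * E] }  — shift
  I2: { [T' → T .] }  — accept
  I3: { [E → - .] }  — reduce
  I4: { [T → * E .] }  — reduce
  I5: { [B → . * S], [B → . ; B], [B → . T ; -], [E → T . S *], [S → . B * -], [S → . S E], [T → . * E] }  — shift
  I6: { [B → * . S], [B → . * S], [B → . ; B], [B → . T ; -], [E → . -], [E → . T S *], [S → . B * -], [S → . S E], [T → * . E], [T → . * E] }  — shift
  I7: { [B → . * S], [B → . ; B], [B → . T ; -], [B → ; . B], [T → . * E] }  — shift
  I8: { [S → B . * -] }  — shift
  I9: { [E → . -], [E → . T S *], [E → T S . *], [S → S . E], [T → . * E] }  — shift
  I10: { [B → T . ; -] }  — shift
  I11: { [B → T ; . -] }  — shift
  I12: { [B → T ; - .] }  — reduce
  I13: { [E → . -], [E → . T S *], [E → T S * .], [T → * . E], [T → . * E] }  — shift, reduce
  I14: { [S → S E .] }  — reduce
  I15: { [S → B * . -] }  — shift
  I16: { [S → B * - .] }  — reduce
  I17: { [B → ; B .] }  — reduce
  I18: { [B → * S .], [E → . -], [E → . T S *], [S → S . E], [T → . * E] }  — shift, reduce
  I19: { [B → . * S], [B → . ; B], [B → . T ; -], [B → T . ; -], [E → T . S *], [S → . B * -], [S → . S E], [T → . * E] }  — shift
  I20: { [B → . * S], [B → . ; B], [B → . T ; -], [B → ; . B], [B → T ; . -], [T → . * E] }  — shift

I13 contains reduce item [E → T S * .] and shift items [E → . -], [T → . * E] — shift-reduce conflict.
I18 contains reduce item [B → * S .] and shift items [E → . -], [T → . * E] — shift-reduce conflict.

Answer: Yes — I13: [E → T S * .] vs [E → . -]; I18: [B → * S .] vs [E → . -]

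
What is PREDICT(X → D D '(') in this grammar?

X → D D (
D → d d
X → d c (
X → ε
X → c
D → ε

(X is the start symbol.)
PREDICT(X → D D '(') = (FIRST(RHS) \ {ε}) ∪ (FOLLOW(X) if ε ∈ FIRST(RHS), i.e. RHS ⇒* ε)
FIRST(D) = { 'd', ε }
FIRST(D D '(') = { '(', 'd' }
ε ∉ FIRST(D D '('), so FOLLOW(X) is not added.
PREDICT(X → D D '(') = { '(', 'd' }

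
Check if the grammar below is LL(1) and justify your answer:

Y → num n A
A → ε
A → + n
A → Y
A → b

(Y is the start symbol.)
Yes, the grammar is LL(1).

A grammar is LL(1) if for each non-terminal N with multiple productions, the predict sets of those productions are pairwise disjoint, where PREDICT(N → α) = (FIRST(α) \ {ε}) ∪ (FOLLOW(N) if α ⇒* ε).

Relevant sets:
  FIRST(Y) = { 'num' }
  FOLLOW(A) = { $ }

For A:
  PREDICT(A → ε) = { $ }
  PREDICT(A → '+' n) = { '+' }
  PREDICT(A → Y) = { 'num' }
  PREDICT(A → b) = { 'b' }
Y has a single production, so nothing to check there.

All predict sets are disjoint. The grammar IS LL(1).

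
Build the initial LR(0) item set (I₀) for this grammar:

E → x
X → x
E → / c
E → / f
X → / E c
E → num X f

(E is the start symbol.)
First, augment the grammar with E' → E
I₀ = CLOSURE({ [E' → . E] }):
  [E' → . E] has the dot before E: add [E → . x], [E → . / c], [E → . / f], [E → . num X f]
No further items can be added.

I₀ = { [E → . / c], [E → . / f], [E → . num X f], [E → . x], [E' → . E] }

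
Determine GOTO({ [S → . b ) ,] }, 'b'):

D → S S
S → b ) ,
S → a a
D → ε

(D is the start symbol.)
GOTO(I, 'b') = CLOSURE({ [A → αX.β] : [A → α.Xβ] ∈ I, X = 'b' })

Items with dot before 'b', with the dot advanced:
  [S → . b ) ,] → [S → b . ) ,]
Closure adds nothing (no advanced item has the dot before a non-terminal).

GOTO = { [S → b . ) ,] }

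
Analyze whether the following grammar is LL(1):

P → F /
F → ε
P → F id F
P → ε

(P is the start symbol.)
A grammar is LL(1) if for each non-terminal N with multiple productions, the predict sets of those productions are pairwise disjoint, where PREDICT(N → α) = (FIRST(α) \ {ε}) ∪ (FOLLOW(N) if α ⇒* ε).

Relevant sets:
  FIRST(F) = { ε }
  FOLLOW(P) = { $ }

For P:
  PREDICT(P → F '/') = { '/' }
  PREDICT(P → F id F) = { 'id' }
  PREDICT(P → ε) = { $ }
F has a single production, so nothing to check there.

All predict sets are disjoint. The grammar IS LL(1).

Answer: Yes, the grammar is LL(1).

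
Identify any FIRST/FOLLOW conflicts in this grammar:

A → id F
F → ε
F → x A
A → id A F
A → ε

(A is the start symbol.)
A FIRST/FOLLOW conflict occurs when a non-terminal N has a nullable alternative N → β (β ⇒* ε) and another alternative N → α with FIRST(α) ∩ FOLLOW(N) ≠ ∅: on such a lookahead the parser cannot decide between expanding α and letting N vanish via β.

Nullable non-terminals: A, F.

A: nullable alternative(s) A → ε; FOLLOW(A) = { $, 'x' }
  A → id F: FIRST \ {ε} = { 'id' } — disjoint from FOLLOW(A)
  A → id A F: FIRST \ {ε} = { 'id' } — disjoint from FOLLOW(A)
  A → ε: FIRST \ {ε} = { } — this is the only nullable alternative, skip

F: nullable alternative(s) F → ε; FOLLOW(F) = { $, 'x' }
  F → ε: FIRST \ {ε} = { } — this is the only nullable alternative, skip
  F → x A: FIRST \ {ε} = { 'x' } — overlaps FOLLOW(F) on { 'x' }: CONFLICT

So the grammar has 1 FIRST/FOLLOW conflict (marked CONFLICT above).

Answer: Yes. F → x A with FOLLOW(F) on { 'x' }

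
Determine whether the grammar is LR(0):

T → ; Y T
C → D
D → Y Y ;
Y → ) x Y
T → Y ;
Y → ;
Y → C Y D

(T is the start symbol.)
A grammar is LR(0) if no state in the canonical LR(0) collection has:
  - both a shift item (dot before a terminal) and a complete item (shift-reduce conflict), or
  - two or more complete items (reduce-reduce conflict; the accept item [T' → T .] counts as a complete item here).

Augment with T' → T and build the canonical LR(0) collection (I0 = CLOSURE({[T' → . T]}), then GOTO on every symbol after a dot until no new states appear). It has 19 states:
  I0: { [C → . D], [D → . Y Y ;], [T → . ; Y T], [T → . Y ;], [T' → . T], [Y → . ) x Y], [Y → . ;], [Y → . C Y D] }  — shift
  I1: { [Y → ) . x Y] }  — shift
  I2: { [C → . D], [D → . Y Y ;], [T → ; . Y T], [Y → . ) x Y], [Y → . ;], [Y → . C Y D], [Y → ; .] }  — shift, reduce
  I3: { [C → . D], [D → . Y Y ;], [Y → . ) x Y], [Y → . ;], [Y → . C Y D], [Y → C . Y D] }  — shift
  I4: { [C → D .] }  — reduce
  I5: { [T' → T .] }  — accept
  I6: { [C → . D], [D → . Y Y ;], [D → Y . Y ;], [T → Y . ;], [Y → . ) x Y], [Y → . ;], [Y → . C Y D] }  — shift
  I7: { [T → Y ; .], [Y → ; .] }  — 2 reduces
  I8: { [C → . D], [D → . Y Y ;], [D → Y . Y ;], [D → Y Y . ;], [Y → . ) x Y], [Y → . ;], [Y → . C Y D] }  — shift
  I9: { [D → Y Y ; .], [Y → ; .] }  — 2 reduces
  I10: { [Y → ; .] }  — reduce
  I11: { [C → . D], [D → . Y Y ;], [D → Y . Y ;], [Y → . ) x Y], [Y → . ;], [Y → . C Y D], [Y → C Y . D] }  — shift
  I12: { [C → D .], [Y → C Y D .] }  — 2 reduces
  I13: { [C → . D], [D → . Y Y ;], [D → Y . Y ;], [T → . ; Y T], [T → . Y ;], [T → ; Y . T], [Y → . ) x Y], [Y → . ;], [Y → . C Y D] }  — shift
  I14: { [T → ; Y T .] }  — reduce
  I15: { [C → . D], [D → . Y Y ;], [D → Y . Y ;], [D → Y Y . ;], [T → Y . ;], [Y → . ) x Y], [Y → . ;], [Y → . C Y D] }  — shift
  I16: { [D → Y Y ; .], [T → Y ; .], [Y → ; .] }  — 3 reduces
  I17: { [C → . D], [D → . Y Y ;], [Y → ) x . Y], [Y → . ) x Y], [Y → . ;], [Y → . C Y D] }  — shift
  I18: { [C → . D], [D → . Y Y ;], [D → Y . Y ;], [Y → ) x Y .], [Y → . ) x Y], [Y → . ;], [Y → . C Y D] }  — shift, reduce

Conflict in state I2:
  Shift-reduce conflict between [Y → ; .] and [Y → . ) x Y]
So the grammar is NOT LR(0).

Answer: No. Shift-reduce conflict between [Y → ; .] and [Y → . ) x Y]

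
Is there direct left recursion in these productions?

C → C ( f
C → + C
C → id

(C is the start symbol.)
Direct left recursion occurs when N → N α for some non-terminal N (the right-hand side begins with the left-hand side itself).

C → C ( f: LEFT RECURSIVE (starts with C)
C → + C: starts with '+'
C → id: starts with id

The grammar has direct left recursion on: C.

Answer: Yes, C is left-recursive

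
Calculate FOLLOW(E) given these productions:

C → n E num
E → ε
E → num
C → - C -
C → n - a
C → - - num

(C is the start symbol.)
{ 'num' }

To compute FOLLOW(E), find every occurrence of E on a right-hand side N → α E β: add FIRST(β) \ {ε}, and if β is empty or nullable also add FOLLOW(N). Iterate to a fixed point.

In C → n E num: E is followed by num, add FIRST(num) \ {ε} = { 'num' }

Taking the union: FOLLOW(E) = { 'num' }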